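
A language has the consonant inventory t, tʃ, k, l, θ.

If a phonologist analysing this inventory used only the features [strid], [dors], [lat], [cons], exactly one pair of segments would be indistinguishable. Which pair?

θ, t

On the given features, /θ/ and /t/ have an identical profile: [−strident], [−dorsal], [−lateral], [+consonantal]. No other two segments in the inventory coincide on all 4 features. (They do differ in [continuant] and [distributed], which are not among the given features.)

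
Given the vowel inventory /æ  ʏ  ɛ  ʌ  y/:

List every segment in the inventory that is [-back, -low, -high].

Eliminate segments failing any feature: /æ/ is [+low]; /ʏ, y/ are [+high]; /ʌ/ is [+back]. The remaining /ɛ/ satisfy [-back], [-low], [-high].

ɛ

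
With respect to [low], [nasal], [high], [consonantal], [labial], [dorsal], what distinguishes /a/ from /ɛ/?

/a/ (low unrounded vowel) and /ɛ/ (mid front unrounded lax vowel) agree on [−nasal], [−high], [−consonantal], [−labial], [+dorsal]. They differ on [low] (/a/ [+], /ɛ/ [−]).

[low]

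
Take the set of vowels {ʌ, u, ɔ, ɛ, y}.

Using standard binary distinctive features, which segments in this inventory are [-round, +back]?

ʌ

Checking each segment against [-round], [+back]: /ʌ/ (mid back unrounded lax vowel) satisfies every feature; every other segment in the inventory fails at least one.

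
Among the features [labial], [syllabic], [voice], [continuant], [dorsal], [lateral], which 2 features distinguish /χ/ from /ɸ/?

The two segments share [−syllabic], [−voice], [+continuant], [−lateral]. The only features from the list on which they differ: /χ/ is [−labial] while /ɸ/ is [+labial]; /χ/ is [+dorsal] while /ɸ/ is [−dorsal].

[labial], [dorsal]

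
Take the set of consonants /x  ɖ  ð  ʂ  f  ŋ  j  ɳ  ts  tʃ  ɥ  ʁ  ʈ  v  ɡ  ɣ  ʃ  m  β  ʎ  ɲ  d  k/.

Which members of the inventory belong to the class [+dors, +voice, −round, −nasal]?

Checking each segment against [+dorsal], [+voice], [−round], [−nasal]: /j/ (palatal glide), /ʁ/ (voiced uvular fricative), /ɡ/ (voiced velar stop), /ɣ/ (voiced velar fricative), /ʎ/ (palatal lateral approximant) satisfy every feature; every other segment in the inventory fails at least one.

j, ʁ, ɡ, ɣ, ʎ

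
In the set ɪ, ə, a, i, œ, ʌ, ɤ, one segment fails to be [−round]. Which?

œ

Every segment except /œ/ is [−round]. /œ/ (mid front rounded lax vowel) is [+round], so it is the exception.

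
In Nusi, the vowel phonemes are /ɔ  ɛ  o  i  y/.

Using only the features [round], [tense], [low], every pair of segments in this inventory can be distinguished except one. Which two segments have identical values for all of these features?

y, o

Both /y/ and /o/ are [+round], [+tense], [−low]. Since the list omits [high] and [back] — which do distinguish the high front rounded tense vowel from the mid back rounded tense vowel — this pair collapses; all other pairs remain distinct.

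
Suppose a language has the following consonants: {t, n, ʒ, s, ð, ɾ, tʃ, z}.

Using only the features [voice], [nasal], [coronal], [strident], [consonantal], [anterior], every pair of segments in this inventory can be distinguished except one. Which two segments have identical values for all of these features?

ð, ɾ

On the given features, /ð/ and /ɾ/ have an identical profile: [+voice], [−nasal], [+coronal], [−strident], [+consonantal], [+anterior]. No other two segments in the inventory coincide on all 6 features. (They do differ in [sonorant], which is not among the given features.)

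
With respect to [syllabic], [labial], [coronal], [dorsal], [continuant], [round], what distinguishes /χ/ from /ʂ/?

[coronal], [dorsal]

The two segments share [−syllabic], [−labial], [+continuant], [−round]. The only features from the list on which they differ: /χ/ is [−coronal] while /ʂ/ is [+coronal]; /χ/ is [+dorsal] while /ʂ/ is [−dorsal].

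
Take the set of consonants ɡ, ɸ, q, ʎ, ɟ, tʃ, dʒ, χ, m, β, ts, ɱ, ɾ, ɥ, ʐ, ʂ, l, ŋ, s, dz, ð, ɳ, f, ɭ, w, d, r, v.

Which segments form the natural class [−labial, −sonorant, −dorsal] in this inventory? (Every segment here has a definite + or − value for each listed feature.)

tʃ, dʒ, ts, ʐ, ʂ, s, dz, ð, d

Among the inventory, the [−labial] segments are /ɡ, q, ʎ, ɟ, tʃ, dʒ, χ, ts, ɾ, ʐ, ʂ, l, ŋ, s, dz, ð, ɳ, ɭ, d, r/.
Intersecting with [−sonorant] gives /ɡ, q, ɟ, tʃ, dʒ, χ, ts, ʐ, ʂ, s, dz, ð, d/.
Within that set, [−dorsal] leaves /tʃ, dʒ, ts, ʐ, ʂ, s, dz, ð, d/.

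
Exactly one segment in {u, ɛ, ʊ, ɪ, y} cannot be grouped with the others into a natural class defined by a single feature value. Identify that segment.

ɛ

The remaining segments after removing /ɛ/ share [+high]; /ɛ/ (mid front unrounded lax vowel) is [-high]. For every other candidate removal, the leftover set fails to share any single feature value that the removed segment lacks.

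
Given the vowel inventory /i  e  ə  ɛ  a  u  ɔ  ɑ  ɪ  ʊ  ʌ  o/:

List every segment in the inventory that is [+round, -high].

ɔ, o

Among the inventory, the [+round] segments are /u, ɔ, ʊ, o/.
Within that set, [-high] leaves /ɔ, o/.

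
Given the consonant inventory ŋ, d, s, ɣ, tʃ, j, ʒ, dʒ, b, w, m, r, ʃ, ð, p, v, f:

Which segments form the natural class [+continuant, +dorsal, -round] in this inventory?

ɣ, j

Eliminate segments failing any feature: /ŋ, d, tʃ, dʒ, b, m, p/ are [-continuant]; /s, ʒ, r, ʃ, ð, v, f/ are [-dorsal]; /w/ is [+round]. The remaining /ɣ, j/ satisfy [+continuant], [+dorsal], [-round].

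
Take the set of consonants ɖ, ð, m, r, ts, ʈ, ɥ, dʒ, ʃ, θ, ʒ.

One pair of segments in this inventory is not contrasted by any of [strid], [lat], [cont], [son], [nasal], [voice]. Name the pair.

ɥ, r

Both /ɥ/ and /r/ are [−strident], [−lateral], [+continuant], [+sonorant], [−nasal], [+voice]. Since the list omits [labial], [round] and [dorsal] — which do distinguish the labial-palatal glide from the alveolar trill — this pair collapses; all other pairs remain distinct.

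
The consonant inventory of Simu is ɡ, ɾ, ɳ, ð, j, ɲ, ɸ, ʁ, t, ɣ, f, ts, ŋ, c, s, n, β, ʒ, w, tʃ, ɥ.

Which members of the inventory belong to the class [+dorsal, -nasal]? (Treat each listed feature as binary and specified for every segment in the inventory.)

ɡ, j, ʁ, ɣ, c, w, ɥ

Eliminate segments failing any feature: /ɾ, ɳ, ð, ɸ, t, f, ts, s, n, β, ʒ, tʃ/ are [-dorsal]; /ɲ, ŋ/ are [+nasal]. The remaining /ɡ, j, ʁ, ɣ, c, w, ɥ/ satisfy [+dorsal], [-nasal].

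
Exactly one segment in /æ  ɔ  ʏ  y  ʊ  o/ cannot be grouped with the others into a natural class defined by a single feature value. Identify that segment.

æ

[round] (equivalently [low]) groups all but one: /ɔ, y, o, ʊ, ʏ/ share [+round] while /æ/ (low front unrounded vowel) alone is [-round]. Removing any other segment would not leave a single-feature class that excludes it.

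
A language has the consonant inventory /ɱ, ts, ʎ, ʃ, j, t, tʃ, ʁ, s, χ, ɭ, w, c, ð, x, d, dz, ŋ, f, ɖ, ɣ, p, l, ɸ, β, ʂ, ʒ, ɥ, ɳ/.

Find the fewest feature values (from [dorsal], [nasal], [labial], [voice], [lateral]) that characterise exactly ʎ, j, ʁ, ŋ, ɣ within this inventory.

[+voice, −labial, +dorsal]

/ʎ, j, ʁ, ŋ, ɣ/ are all [+voice], [−labial], [+dorsal], and no other segment in the inventory matches all three values. Dropping any one of them over-generates: [−labial, +dorsal] alone would also admit /χ, c, x/; [+voice, +dorsal] alone would also admit /w, ɥ/; [+voice, −labial] alone would also admit /ɭ, ð, d, dz, …/. No other combination of two listed features picks out exactly this set either, so fewer than three features will not do.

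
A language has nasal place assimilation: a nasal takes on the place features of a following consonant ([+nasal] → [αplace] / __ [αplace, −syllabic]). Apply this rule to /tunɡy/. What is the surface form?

[tuŋɡy]

The only nasal preceding a consonant is /n/ before /ɡ/. /ɡ/ is [+dorsal], so /n/ → /ŋ/, giving [tuŋɡy].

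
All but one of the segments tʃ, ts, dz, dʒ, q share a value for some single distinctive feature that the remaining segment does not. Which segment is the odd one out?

[delayed release] (equivalently [strident], [coronal], [dorsal]) groups all but one: /tʃ, ts, dz, dʒ/ share [+delayed release] while /q/ (voiceless uvular stop) alone is [-delayed release]. Removing any other segment would not leave a single-feature class that excludes it.

q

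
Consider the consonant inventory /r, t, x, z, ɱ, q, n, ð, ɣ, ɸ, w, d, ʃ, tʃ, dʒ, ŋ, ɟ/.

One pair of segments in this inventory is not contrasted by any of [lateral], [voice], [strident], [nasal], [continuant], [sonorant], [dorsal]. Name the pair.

On the given features, /n/ and /ɱ/ have an identical profile: [−lateral], [+voice], [−strident], [+nasal], [−continuant], [+sonorant], [−dorsal]. No other two segments in the inventory coincide on all 7 features. (They do differ in [labial] and [coronal], which are not among the given features.)

n, ɱ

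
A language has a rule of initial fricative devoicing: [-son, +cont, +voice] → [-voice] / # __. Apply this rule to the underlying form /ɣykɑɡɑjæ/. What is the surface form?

[xykɑɡɑjæ]

/ɣ/ satisfies [-son, +cont, +voice] and sits in # __. The [-voice] counterpart of the voiced velar fricative is /x/. Other segments in /ɣykɑɡɑjæ/ either fail the structural description or are not in the environment, so the surface form is [xykɑɡɑjæ].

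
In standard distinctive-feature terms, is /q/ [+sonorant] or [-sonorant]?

/q/ is the voiceless uvular stop, hence [-sonorant].

[-sonorant]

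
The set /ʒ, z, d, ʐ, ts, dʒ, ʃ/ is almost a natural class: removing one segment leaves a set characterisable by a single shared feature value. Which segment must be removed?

/ʐ, ʃ, ʒ, ts, z, dʒ/ are all [+strident], but /d/ (voiced alveolar stop) is [−strident]. No other single segment can be removed to leave a set sharing one feature value that the removed segment lacks, so /d/ is the odd one out.

d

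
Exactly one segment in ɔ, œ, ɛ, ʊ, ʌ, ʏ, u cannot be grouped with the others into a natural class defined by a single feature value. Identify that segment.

/ʏ, ɛ, ʊ, ɔ, ʌ, œ/ are all [-tense], but /u/ (high back rounded tense vowel) is [+tense]. No other single segment can be removed to leave a set sharing one feature value that the removed segment lacks, so /u/ is the odd one out.

u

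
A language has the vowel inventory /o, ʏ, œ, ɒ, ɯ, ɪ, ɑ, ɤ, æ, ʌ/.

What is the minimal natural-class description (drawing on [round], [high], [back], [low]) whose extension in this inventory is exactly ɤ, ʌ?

Every target segment is [-high], [-low], [-round]; each remaining inventory member fails at least one of these. Each conjunct is needed — [-low, -round] alone would also admit /ɯ, ɪ/; [-high, -round] alone would also admit /ɑ, æ/; [-high, -low] alone would also admit /o, œ/ — and no other combination of two listed features has exactly this extension, so three is the minimum.

[-high, -low, -round]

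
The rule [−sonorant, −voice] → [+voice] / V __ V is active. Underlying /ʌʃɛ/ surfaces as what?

Only /ʃ/ occurs between two vowels (/ʌ/ __ /ɛ/) and matches the structural description. It is a voiceless postalveolar fricative, so [−sonorant, −voice] holds; changing it to [+voice] with all other features held fixed yields /ʒ/ (voiced postalveolar fricative). No other segment meets both the structural description and the environment, so the output is [ʌʒɛ].

[ʌʒɛ]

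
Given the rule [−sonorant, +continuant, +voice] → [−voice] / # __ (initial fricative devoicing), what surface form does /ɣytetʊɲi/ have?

The only segment in the rule's environment that also matches [−sonorant, +continuant, +voice] is /ɣ/. Applying [−voice] turns the voiced velar fricative into /x/ (voiceless velar fricative), giving [xytetʊɲi].

[xytetʊɲi]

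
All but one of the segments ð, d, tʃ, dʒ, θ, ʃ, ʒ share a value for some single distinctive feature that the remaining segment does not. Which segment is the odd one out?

d

The remaining segments after removing /d/ share [+distributed]; /d/ (voiced alveolar stop) is [−distributed]. For every other candidate removal, the leftover set fails to share any single feature value that the removed segment lacks.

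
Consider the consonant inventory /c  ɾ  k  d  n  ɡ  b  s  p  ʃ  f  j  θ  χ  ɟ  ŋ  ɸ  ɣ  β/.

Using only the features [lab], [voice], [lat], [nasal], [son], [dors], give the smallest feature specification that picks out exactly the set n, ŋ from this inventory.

/n, ŋ/ are exactly the [+nasal] segments in the inventory, so a single feature suffices.

[+nasal]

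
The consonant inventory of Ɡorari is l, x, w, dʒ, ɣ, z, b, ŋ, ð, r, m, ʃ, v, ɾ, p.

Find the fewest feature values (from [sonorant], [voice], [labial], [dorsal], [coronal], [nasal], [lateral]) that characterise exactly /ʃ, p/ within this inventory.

[-voice, -dorsal]

The class [-voice], [-dorsal] has exactly /ʃ, p/ as its extension in this inventory. No smaller conjunction from the listed features achieves this: [-dorsal] alone would also admit /l, dʒ, z, b, …/; [-voice] alone would also admit /x/; and checking the remaining single features turns up none with this extension.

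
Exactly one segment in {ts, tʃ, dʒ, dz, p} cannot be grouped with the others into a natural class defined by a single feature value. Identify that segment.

p

[delayed release] (equivalently [strident], [labial], [coronal]) groups all but one: /ts, tʃ, dz, dʒ/ share [+delayed release] while /p/ (voiceless bilabial stop) alone is [−delayed release]. Removing any other segment would not leave a single-feature class that excludes it.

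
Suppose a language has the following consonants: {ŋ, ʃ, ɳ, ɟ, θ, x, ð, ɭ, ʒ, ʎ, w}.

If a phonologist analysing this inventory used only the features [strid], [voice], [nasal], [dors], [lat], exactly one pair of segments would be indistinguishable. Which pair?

ɟ, w

Both /ɟ/ and /w/ are [−strident], [+voice], [−nasal], [+dorsal], [−lateral]. Since the list omits [sonorant], [continuant], [labial], [round] and [back] — which do distinguish the voiced palatal stop from the labial-velar glide — this pair collapses; all other pairs remain distinct.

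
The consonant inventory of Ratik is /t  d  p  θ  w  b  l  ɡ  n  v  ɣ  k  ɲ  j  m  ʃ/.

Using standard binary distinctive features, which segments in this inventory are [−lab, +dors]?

Checking each segment against [−labial], [+dorsal]: /ɡ/ (voiced velar stop), /ɣ/ (voiced velar fricative), /k/ (voiceless velar stop), /ɲ/ (palatal nasal), /j/ (palatal glide) satisfy every feature; every other segment in the inventory fails at least one.

ɡ, ɣ, k, ɲ, j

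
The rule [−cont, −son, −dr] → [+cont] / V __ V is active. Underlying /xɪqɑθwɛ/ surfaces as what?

[xɪχɑθwɛ]

/q/ satisfies [−cont, −son, −dr] and sits in V __ V. The [+continuant] counterpart of the voiceless uvular stop is /χ/. Other segments in /xɪqɑθwɛ/ either fail the structural description or are not in the environment, so the surface form is [xɪχɑθwɛ].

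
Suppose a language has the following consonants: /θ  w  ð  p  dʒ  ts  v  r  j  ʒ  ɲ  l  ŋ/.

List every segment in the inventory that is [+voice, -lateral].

Checking each segment against [+voice], [-lateral]: /w/ (labial-velar glide), /ð/ (voiced dental fricative), /dʒ/ (voiced postalveolar affricate), /v/ (voiced labiodental fricative), /r/ (alveolar trill), /j/ (palatal glide), among others, satisfy every feature; every other segment in the inventory fails at least one.

w, ð, dʒ, v, r, j, ʒ, ɲ, ŋ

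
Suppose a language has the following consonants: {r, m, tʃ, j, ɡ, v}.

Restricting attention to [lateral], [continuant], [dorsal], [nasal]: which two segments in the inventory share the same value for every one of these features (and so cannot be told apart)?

On the given features, /r/ and /v/ have an identical profile: [−lateral], [+continuant], [−dorsal], [−nasal]. No other two segments in the inventory coincide on all 4 features. (They do differ in [sonorant], [labial] and [coronal], which are not among the given features.)

r, v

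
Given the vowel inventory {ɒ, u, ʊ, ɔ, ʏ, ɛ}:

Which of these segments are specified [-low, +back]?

u, ʊ, ɔ

Eliminate segments failing any feature: /ɒ/ is [+low]; /ʏ, ɛ/ are [-back]. The remaining /u, ʊ, ɔ/ satisfy [-low], [+back].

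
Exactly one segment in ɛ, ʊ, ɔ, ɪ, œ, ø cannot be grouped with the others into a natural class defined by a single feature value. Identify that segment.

ø

The remaining segments after removing /ø/ share [−tense]; /ø/ (mid front rounded tense vowel) is [+tense]. For every other candidate removal, the leftover set fails to share any single feature value that the removed segment lacks.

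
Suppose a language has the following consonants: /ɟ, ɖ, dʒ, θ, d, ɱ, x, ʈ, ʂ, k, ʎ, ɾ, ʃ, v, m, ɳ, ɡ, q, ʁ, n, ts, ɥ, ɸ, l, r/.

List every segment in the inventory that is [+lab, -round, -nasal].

The [+labial] segments are /ɱ, v, m, ɥ, ɸ/.
Of those, [-round] gives /ɱ, v, m, ɸ/.
Then [-nasal] leaves /v, ɸ/.

v, ɸ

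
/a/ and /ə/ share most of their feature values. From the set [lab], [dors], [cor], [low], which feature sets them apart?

/a/ is the low unrounded vowel and /ə/ is the mid central vowel (schwa). Both are [−labial], [+dorsal], [−coronal]. /a/ is [+low] while /ə/ is [−low], so the distinguishing feature is [low].

[low]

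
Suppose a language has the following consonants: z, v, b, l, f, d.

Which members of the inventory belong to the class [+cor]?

The feature [coronal] marks segments articulated with the tongue front (tip or blade). In this inventory /z, l, d/ have that property, so they are [+coronal]; /v, b, f/ are [−coronal].

z, l, d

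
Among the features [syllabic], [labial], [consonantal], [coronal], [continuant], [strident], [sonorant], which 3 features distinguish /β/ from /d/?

The two segments share [-syllabic], [+consonantal], [-strident], [-sonorant]. The only features from the list on which they differ: /β/ is [+continuant] while /d/ is [-continuant]; /β/ is [+labial] while /d/ is [-labial]; /β/ is [-coronal] while /d/ is [+coronal].

[continuant], [labial], [coronal]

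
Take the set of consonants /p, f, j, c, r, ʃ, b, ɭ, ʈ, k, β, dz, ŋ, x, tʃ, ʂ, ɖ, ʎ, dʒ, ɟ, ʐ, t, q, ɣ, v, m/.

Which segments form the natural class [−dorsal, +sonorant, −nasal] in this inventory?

r, ɭ

Checking each segment against [−dorsal], [+sonorant], [−nasal]: /r/ (alveolar trill), /ɭ/ (retroflex lateral approximant) satisfy every feature; every other segment in the inventory fails at least one.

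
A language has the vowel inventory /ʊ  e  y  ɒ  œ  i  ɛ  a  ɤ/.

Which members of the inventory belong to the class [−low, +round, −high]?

œ

Eliminate segments failing any feature: /ʊ, y/ are [+high]; /e, i, ɛ, ɤ/ are [−round]; /ɒ, a/ are [+low]. The remaining /œ/ satisfy [−low], [+round], [−high].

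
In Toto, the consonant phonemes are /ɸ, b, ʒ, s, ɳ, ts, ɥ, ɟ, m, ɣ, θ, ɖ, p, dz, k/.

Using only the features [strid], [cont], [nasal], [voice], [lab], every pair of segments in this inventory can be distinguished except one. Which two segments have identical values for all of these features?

Both /ɟ/ and /ɖ/ are [−strident], [−continuant], [−nasal], [+voice], [−labial]. Since the list omits [dorsal] — which does distinguish the voiced palatal stop from the voiced retroflex stop — this pair collapses; all other pairs remain distinct.

ɟ, ɖ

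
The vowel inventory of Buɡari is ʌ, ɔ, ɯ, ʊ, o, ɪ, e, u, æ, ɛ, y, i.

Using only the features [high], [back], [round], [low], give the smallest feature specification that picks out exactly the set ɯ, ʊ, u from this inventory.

[+high, +back]

Every target segment is [+high], [+back]; each remaining inventory member fails at least one of these. Each conjunct is needed — [+back] alone would also admit /ʌ, ɔ, o/; [+high] alone would also admit /ɪ, y, i/ — and no other single listed feature has exactly this extension, so two is the minimum.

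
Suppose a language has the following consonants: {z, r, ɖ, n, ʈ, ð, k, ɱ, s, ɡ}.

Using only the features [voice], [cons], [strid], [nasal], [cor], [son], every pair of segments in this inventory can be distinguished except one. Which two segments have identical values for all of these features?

Both /ð/ and /ɖ/ are [+voice], [+consonantal], [-strident], [-nasal], [+coronal], [-sonorant]. Since the list omits [continuant], [anterior] and [distributed] — which do distinguish the voiced dental fricative from the voiced retroflex stop — this pair collapses; all other pairs remain distinct.

ð, ɖ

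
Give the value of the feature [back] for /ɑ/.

/ɑ/ is the low back unrounded vowel. The feature [back] marks segments produced with the tongue body retracted; /ɑ/ has this property, so it is [+back].

[+back]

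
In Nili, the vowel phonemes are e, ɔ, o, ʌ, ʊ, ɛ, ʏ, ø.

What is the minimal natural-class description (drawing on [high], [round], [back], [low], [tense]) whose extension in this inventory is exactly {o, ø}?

The class [+round], [+tense] has exactly /o, ø/ as its extension in this inventory. No smaller conjunction from the listed features achieves this: [+tense] alone would also admit /e/; [+round] alone would also admit /ɔ, ʊ, ʏ/; and checking the remaining single features turns up none with this extension.

[+round, +tense]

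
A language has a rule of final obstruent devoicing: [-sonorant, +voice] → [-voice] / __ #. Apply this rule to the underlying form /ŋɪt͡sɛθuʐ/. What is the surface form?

Only the final segment /ʐ/ is both word-final and matches the structural description. It is a voiced retroflex fricative, so [-sonorant, +voice] holds; changing it to [-voice] with all other features held fixed yields /ʂ/ (voiceless retroflex fricative). No other segment meets both the structural description and the environment, so the output is [ŋɪt͡sɛθuʂ].

[ŋɪt͡sɛθuʂ]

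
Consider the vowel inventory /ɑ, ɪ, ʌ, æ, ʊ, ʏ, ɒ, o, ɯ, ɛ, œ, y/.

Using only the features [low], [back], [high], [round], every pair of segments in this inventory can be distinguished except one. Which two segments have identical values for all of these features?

y, ʏ

On the given features, /y/ and /ʏ/ have an identical profile: [−low], [−back], [+high], [+round]. No other two segments in the inventory coincide on all 4 features. (They do differ in [tense], which is not among the given features.)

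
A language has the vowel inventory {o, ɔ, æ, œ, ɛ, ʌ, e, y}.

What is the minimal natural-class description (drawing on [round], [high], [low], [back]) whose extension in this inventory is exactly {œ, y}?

The class [−back], [+round] has exactly /œ, y/ as its extension in this inventory. No smaller conjunction from the listed features achieves this: [+round] alone would also admit /o, ɔ/; [−back] alone would also admit /æ, ɛ, e/; and checking the remaining single features turns up none with this extension.

[−back, +round]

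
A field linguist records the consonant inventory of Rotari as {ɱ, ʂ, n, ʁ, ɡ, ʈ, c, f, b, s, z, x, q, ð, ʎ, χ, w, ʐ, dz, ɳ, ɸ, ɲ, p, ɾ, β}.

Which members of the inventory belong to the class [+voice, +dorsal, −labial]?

Checking each segment against [+voice], [+dorsal], [−labial]: /ʁ/ (voiced uvular fricative), /ɡ/ (voiced velar stop), /ʎ/ (palatal lateral approximant), /ɲ/ (palatal nasal) satisfy every feature; every other segment in the inventory fails at least one.

ʁ, ɡ, ʎ, ɲ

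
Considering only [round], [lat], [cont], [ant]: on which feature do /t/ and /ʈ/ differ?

/t/ (voiceless alveolar stop) and /ʈ/ (voiceless retroflex stop) agree on [−round], [−lateral], [−continuant]. They differ on [anterior] (/t/ [+], /ʈ/ [−]).

[anterior]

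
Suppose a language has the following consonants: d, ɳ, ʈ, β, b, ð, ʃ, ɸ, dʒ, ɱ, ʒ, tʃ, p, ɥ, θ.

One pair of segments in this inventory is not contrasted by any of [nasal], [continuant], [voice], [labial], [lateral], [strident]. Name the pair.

ɥ, β

/ɥ/ (labial-palatal glide) and /β/ (voiced bilabial fricative) are both [-nasal], [+continuant], [+voice], [+labial], [-lateral], [-strident], so none of the listed features separates them. (They do differ in [sonorant], [round] and [dorsal], which are not among the given features.) Every other pair in the inventory differs on at least one listed feature.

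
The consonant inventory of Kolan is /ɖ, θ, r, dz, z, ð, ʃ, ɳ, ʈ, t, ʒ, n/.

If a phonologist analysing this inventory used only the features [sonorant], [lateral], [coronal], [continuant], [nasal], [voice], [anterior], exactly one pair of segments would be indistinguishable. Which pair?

On the given features, /ð/ and /z/ have an identical profile: [-sonorant], [-lateral], [+coronal], [+continuant], [-nasal], [+voice], [+anterior]. No other two segments in the inventory coincide on all 7 features. (They do differ in [strident] and [distributed], which are not among the given features.)

ð, z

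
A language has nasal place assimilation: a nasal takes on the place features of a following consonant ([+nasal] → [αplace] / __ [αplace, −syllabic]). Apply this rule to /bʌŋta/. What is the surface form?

[bʌnta]

The only nasal preceding a consonant is /ŋ/ before /t/. /t/ is [+coronal], so /ŋ/ → /n/, giving [bʌnta].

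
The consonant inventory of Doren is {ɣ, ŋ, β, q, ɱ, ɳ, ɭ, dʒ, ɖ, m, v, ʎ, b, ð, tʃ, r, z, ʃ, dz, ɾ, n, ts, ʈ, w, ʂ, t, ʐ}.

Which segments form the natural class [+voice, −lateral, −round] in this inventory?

Checking each segment against [+voice], [−lateral], [−round]: /ɣ/ (voiced velar fricative), /ŋ/ (velar nasal), /β/ (voiced bilabial fricative), /ɱ/ (labiodental nasal), /ɳ/ (retroflex nasal), /dʒ/ (voiced postalveolar affricate), among others, satisfy every feature; every other segment in the inventory fails at least one.

ɣ, ŋ, β, ɱ, ɳ, dʒ, ɖ, m, v, b, ð, r, z, dz, ɾ, n, ʐ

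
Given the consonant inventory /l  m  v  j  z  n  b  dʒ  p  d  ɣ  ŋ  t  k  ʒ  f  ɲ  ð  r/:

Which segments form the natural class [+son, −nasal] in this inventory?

Eliminate segments failing any feature: /m, n, ŋ, ɲ/ are [+nasal]; /v, z, b, dʒ, p, d, ɣ, t, k, ʒ, f, ð/ are [−sonorant]. The remaining /l, j, r/ satisfy [+sonorant], [−nasal].

l, j, r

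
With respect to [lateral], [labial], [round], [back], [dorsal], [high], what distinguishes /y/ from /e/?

[labial], [round], [high]

/y/ (high front rounded tense vowel) and /e/ (mid front unrounded tense vowel) agree on [-lateral], [-back], [+dorsal]. They differ on [labial] (/y/ [+], /e/ [-]), [round] (/y/ [+], /e/ [-]), [high] (/y/ [+], /e/ [-]).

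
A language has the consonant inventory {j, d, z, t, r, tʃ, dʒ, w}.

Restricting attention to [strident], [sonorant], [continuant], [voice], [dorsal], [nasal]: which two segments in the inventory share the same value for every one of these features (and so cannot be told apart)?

/j/ (palatal glide) and /w/ (labial-velar glide) are both [-strident], [+sonorant], [+continuant], [+voice], [+dorsal], [-nasal], so none of the listed features separates them. (They do differ in [labial], [round] and [back], which are not among the given features.) Every other pair in the inventory differs on at least one listed feature.

j, w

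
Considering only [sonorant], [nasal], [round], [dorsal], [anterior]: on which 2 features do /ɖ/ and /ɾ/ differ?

[sonorant], [anterior]

/ɖ/ (voiced retroflex stop) and /ɾ/ (alveolar tap) agree on [−nasal], [−round], [−dorsal]. They differ on [sonorant] (/ɖ/ [−], /ɾ/ [+]), [anterior] (/ɖ/ [−], /ɾ/ [+]).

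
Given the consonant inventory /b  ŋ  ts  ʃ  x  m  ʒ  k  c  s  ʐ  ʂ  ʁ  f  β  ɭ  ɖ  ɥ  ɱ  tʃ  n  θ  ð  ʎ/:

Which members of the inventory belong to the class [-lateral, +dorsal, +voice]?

ŋ, ʁ, ɥ

Eliminate segments failing any feature: /b, ts, ʃ, m, ʒ, s, ʐ, ʂ, f, β, ɖ, ɱ, tʃ, n, θ, ð/ are [-dorsal]; /x, k, c/ are [-voice]; /ɭ, ʎ/ are [+lateral]. The remaining /ŋ, ʁ, ɥ/ satisfy [-lateral], [+dorsal], [+voice].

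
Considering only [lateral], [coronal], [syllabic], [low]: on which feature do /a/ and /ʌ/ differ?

/a/ is the low unrounded vowel and /ʌ/ is the mid back unrounded lax vowel. Both are [-lateral], [-coronal], [+syllabic]. /a/ is [+low] while /ʌ/ is [-low], so the distinguishing feature is [low].

[low]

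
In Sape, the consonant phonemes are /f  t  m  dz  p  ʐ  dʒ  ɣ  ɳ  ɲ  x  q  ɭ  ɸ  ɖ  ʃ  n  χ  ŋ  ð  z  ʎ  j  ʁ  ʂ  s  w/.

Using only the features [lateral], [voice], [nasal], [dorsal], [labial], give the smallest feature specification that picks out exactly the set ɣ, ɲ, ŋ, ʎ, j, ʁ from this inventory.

/ɣ, ɲ, ŋ, ʎ, j, ʁ/ are all [+voice], [-labial], [+dorsal], and no other segment in the inventory matches all three values. Dropping any one of them over-generates: [-labial, +dorsal] alone would also admit /x, q, χ/; [+voice, +dorsal] alone would also admit /w/; [+voice, -labial] alone would also admit /dz, ʐ, dʒ, ɳ, …/. No other combination of two listed features picks out exactly this set either, so fewer than three features will not do.

[+voice, -labial, +dorsal]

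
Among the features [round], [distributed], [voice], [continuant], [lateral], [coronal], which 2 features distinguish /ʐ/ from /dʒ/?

[continuant], [distributed]

The two segments share [−round], [+voice], [−lateral], [+coronal]. The only features from the list on which they differ: /ʐ/ is [+continuant] while /dʒ/ is [−continuant]; /ʐ/ is [−distributed] while /dʒ/ is [+distributed].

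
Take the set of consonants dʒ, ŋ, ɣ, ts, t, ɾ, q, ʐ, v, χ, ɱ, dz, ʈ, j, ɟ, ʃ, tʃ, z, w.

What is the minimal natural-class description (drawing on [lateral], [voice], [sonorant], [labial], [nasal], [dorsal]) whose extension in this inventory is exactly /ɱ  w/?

The class [+sonorant], [+labial] has exactly /ɱ, w/ as its extension in this inventory. No smaller conjunction from the listed features achieves this: [+labial] alone would also admit /v/; [+sonorant] alone would also admit /ŋ, ɾ, j/; and checking the remaining single features turns up none with this extension.

[+sonorant, +labial]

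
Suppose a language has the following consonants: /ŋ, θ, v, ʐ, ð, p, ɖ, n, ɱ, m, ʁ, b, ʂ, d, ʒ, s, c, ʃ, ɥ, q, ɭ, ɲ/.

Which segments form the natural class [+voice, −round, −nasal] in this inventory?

Checking each segment against [+voice], [−round], [−nasal]: /v/ (voiced labiodental fricative), /ʐ/ (voiced retroflex fricative), /ð/ (voiced dental fricative), /ɖ/ (voiced retroflex stop), /ʁ/ (voiced uvular fricative), /b/ (voiced bilabial stop), among others, satisfy every feature; every other segment in the inventory fails at least one.

v, ʐ, ð, ɖ, ʁ, b, d, ʒ, ɭ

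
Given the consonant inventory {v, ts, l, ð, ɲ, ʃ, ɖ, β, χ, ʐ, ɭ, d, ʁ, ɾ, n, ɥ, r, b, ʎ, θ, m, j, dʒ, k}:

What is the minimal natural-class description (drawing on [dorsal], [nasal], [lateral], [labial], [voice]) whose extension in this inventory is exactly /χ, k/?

[-voice, +dorsal]

The class [-voice], [+dorsal] has exactly /χ, k/ as its extension in this inventory. No smaller conjunction from the listed features achieves this: [+dorsal] alone would also admit /ɲ, ʁ, ɥ, ʎ, …/; [-voice] alone would also admit /ts, ʃ, θ/; and checking the remaining single features turns up none with this extension.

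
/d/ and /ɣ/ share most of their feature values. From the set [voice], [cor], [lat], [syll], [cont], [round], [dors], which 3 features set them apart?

[continuant], [coronal], [dorsal]

/d/ (voiced alveolar stop) and /ɣ/ (voiced velar fricative) agree on [+voice], [-lateral], [-syllabic], [-round]. They differ on [continuant] (/d/ [-], /ɣ/ [+]), [coronal] (/d/ [+], /ɣ/ [-]), [dorsal] (/d/ [-], /ɣ/ [+]).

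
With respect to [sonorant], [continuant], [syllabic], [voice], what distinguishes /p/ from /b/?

[voice]

/p/ (voiceless bilabial stop) and /b/ (voiced bilabial stop) agree on [-sonorant], [-continuant], [-syllabic]. They differ on [voice] (/p/ [-], /b/ [+]).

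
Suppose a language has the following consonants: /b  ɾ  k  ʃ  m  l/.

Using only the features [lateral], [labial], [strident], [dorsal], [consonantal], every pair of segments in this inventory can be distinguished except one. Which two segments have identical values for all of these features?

m, b

/m/ (bilabial nasal) and /b/ (voiced bilabial stop) are both [-lateral], [+labial], [-strident], [-dorsal], [+consonantal], so none of the listed features separates them. (They do differ in [sonorant] and [nasal], which are not among the given features.) Every other pair in the inventory differs on at least one listed feature.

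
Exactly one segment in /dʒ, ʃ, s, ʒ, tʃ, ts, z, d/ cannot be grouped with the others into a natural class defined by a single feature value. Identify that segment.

d

/tʃ, ʒ, dʒ, z, s, ts, ʃ/ are all [+strident], but /d/ (voiced alveolar stop) is [-strident]. No other single segment can be removed to leave a set sharing one feature value that the removed segment lacks, so /d/ is the odd one out.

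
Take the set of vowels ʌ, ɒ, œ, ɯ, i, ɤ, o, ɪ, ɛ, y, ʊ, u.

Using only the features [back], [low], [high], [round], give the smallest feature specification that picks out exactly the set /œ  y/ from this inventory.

[−back, +round]

/œ, y/ are all [−back], [+round], and no other segment in the inventory matches both values. Dropping any one of them over-generates: [+round] alone would also admit /ɒ, o, ʊ, u/; [−back] alone would also admit /i, ɪ, ɛ/. No other single listed feature picks out exactly this set either, so fewer than two features will not do.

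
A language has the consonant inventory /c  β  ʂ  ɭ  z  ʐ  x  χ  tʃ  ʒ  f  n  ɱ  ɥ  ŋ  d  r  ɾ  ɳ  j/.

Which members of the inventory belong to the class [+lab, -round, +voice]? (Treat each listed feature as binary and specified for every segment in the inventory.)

Among the inventory, the [+labial] segments are /β, f, ɱ, ɥ/.
Then [-round] gives /β, f, ɱ/.
Among these, [+voice] leaves /β, ɱ/.

β, ɱ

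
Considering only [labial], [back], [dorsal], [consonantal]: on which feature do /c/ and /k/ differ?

[back]

/c/ is the voiceless palatal stop and /k/ is the voiceless velar stop. Both are [-labial], [+dorsal], [+consonantal]. /c/ is [-back] while /k/ is [+back], so the distinguishing feature is [back].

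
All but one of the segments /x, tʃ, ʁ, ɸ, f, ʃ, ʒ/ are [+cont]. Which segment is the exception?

tʃ

Every segment except /tʃ/ is [+continuant]. /tʃ/ (voiceless postalveolar affricate) is [-continuant], so it is the exception.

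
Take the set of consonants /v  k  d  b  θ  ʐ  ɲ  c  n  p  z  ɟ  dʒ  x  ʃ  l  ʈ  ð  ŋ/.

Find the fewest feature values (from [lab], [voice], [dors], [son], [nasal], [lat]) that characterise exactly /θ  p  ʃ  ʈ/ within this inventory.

/θ, p, ʃ, ʈ/ are all [-voice], [-dorsal], and no other segment in the inventory matches both values. Dropping any one of them over-generates: [-dorsal] alone would also admit /v, d, b, ʐ, …/; [-voice] alone would also admit /k, c, x/. No other single listed feature picks out exactly this set either, so fewer than two features will not do.

[-voice, -dors]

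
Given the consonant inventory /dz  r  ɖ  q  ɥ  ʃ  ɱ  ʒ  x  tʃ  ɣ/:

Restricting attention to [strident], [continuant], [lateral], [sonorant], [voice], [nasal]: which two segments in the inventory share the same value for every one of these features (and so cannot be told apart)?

/ɥ/ (labial-palatal glide) and /r/ (alveolar trill) are both [−strident], [+continuant], [−lateral], [+sonorant], [+voice], [−nasal], so none of the listed features separates them. (They do differ in [labial], [round] and [dorsal], which are not among the given features.) Every other pair in the inventory differs on at least one listed feature.

ɥ, r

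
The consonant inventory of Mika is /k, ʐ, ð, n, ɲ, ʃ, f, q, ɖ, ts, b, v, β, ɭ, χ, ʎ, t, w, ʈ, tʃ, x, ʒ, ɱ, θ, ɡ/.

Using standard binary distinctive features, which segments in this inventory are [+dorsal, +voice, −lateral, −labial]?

ɲ, ɡ

The [+dorsal] segments are /k, ɲ, q, χ, ʎ, w, x, ɡ/.
Then [+voice] gives /ɲ, ʎ, w, ɡ/.
Then [−lateral] gives /ɲ, w, ɡ/.
Among these, [−labial] leaves /ɲ, ɡ/.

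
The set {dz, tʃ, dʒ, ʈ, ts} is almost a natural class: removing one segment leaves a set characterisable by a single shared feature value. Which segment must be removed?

ʈ

[delayed release] (equivalently [strident]) groups all but one: /dʒ, tʃ, dz, ts/ share [+delayed release] while /ʈ/ (voiceless retroflex stop) alone is [−delayed release]. Removing any other segment would not leave a single-feature class that excludes it.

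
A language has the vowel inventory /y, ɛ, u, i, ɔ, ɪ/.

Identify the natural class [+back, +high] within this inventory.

u

Eliminate segments failing any feature: /y, ɛ, i, ɪ/ are [−back]; /ɔ/ is [−high]. The remaining /u/ satisfy [+back], [+high].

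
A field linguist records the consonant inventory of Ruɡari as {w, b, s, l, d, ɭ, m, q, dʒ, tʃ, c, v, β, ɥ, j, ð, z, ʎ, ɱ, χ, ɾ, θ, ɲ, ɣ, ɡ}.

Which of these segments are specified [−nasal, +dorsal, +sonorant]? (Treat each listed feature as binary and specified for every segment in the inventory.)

First, the [−nasal] segments are /w, b, s, l, d, ɭ, q, dʒ, tʃ, c, v, β, ɥ, j, ð, z, ʎ, χ, ɾ, θ, ɣ, ɡ/.
Intersecting with [+dorsal] gives /w, q, c, ɥ, j, ʎ, χ, ɣ, ɡ/.
Then [+sonorant] leaves /w, ɥ, j, ʎ/.

w, ɥ, j, ʎ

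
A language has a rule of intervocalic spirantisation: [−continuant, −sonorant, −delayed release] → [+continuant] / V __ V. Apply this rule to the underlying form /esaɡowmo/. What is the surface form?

The only segment in the rule's environment that also matches [−continuant, −sonorant, −delayed release] is /ɡ/. Applying [+continuant] turns the voiced velar stop into /ɣ/ (voiced velar fricative), giving [esaɣowmo].

[esaɣowmo]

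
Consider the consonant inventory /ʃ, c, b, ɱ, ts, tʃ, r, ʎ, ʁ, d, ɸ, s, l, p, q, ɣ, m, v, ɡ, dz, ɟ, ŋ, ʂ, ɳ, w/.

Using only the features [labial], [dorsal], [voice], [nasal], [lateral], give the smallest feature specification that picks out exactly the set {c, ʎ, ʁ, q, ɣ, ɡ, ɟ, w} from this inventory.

Every target segment is [−nasal], [+dorsal]; each remaining inventory member fails at least one of these. Each conjunct is needed — [+dorsal] alone would also admit /ŋ/; [−nasal] alone would also admit /ʃ, b, ts, tʃ, …/ — and no other single listed feature has exactly this extension, so two is the minimum.

[−nasal, +dorsal]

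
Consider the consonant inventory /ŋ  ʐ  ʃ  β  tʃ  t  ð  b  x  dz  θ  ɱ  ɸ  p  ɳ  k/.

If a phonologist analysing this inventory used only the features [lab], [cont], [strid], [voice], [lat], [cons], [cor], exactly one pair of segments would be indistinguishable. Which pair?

Both /ɱ/ and /b/ are [+labial], [−continuant], [−strident], [+voice], [−lateral], [+consonantal], [−coronal]. Since the list omits [sonorant] and [nasal] — which do distinguish the labiodental nasal from the voiced bilabial stop — this pair collapses; all other pairs remain distinct.

ɱ, b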